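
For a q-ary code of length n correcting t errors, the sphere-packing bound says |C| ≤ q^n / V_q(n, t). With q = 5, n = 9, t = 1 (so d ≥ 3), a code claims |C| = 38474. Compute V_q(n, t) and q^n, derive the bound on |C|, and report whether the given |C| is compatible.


V_q(n, t) = 37, q^n = 1953125, Hamming bound = 52787, |C| = 38474 ≤ bound (satisfied).

Step 1: Compute V_q(n, t) = Σ_{j=0}^1 C(n, j) (q−1)^j.
  j = 0: C(9,0)·(4)^0 = 1·1 = 1.
  j = 1: C(9,1)·(4)^1 = 9·4 = 36.
  V_q(n, t) = 1 + 36 = 37.
Step 2: q^n = 5^9 = 1953125.
Step 3: Hamming bound ⌊q^n / V_q(n,t)⌋ = ⌊1953125/37⌋ = 52787.
Step 4: Compare |C| = 38474 to 52787: satisfied.
The claimed |C| lies below the Hamming bound.


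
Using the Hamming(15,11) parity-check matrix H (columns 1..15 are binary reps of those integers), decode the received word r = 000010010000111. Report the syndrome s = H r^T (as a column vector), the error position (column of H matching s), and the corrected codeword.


s = (0, 0, 0, 1)^T, error position = 1, corrected codeword c = 100010010000111

Compute s = H r^T mod 2 one row at a time:
  s_1 = 1 + 0 + 0 + 0 + 0 + 1 + 1 + 1 = 4 ≡ 0 (mod 2).
  s_2 = 0 + 1 + 0 + 0 + 0 + 1 + 1 + 1 = 4 ≡ 0 (mod 2).
  s_3 = 0 + 0 + 0 + 0 + 0 + 0 + 1 + 1 = 2 ≡ 0 (mod 2).
  s_4 = 0 + 0 + 1 + 0 + 0 + 0 + 1 + 1 = 3 ≡ 1 (mod 2).
s = (0, 0, 0, 1)^T — this equals column 1 of H (binary 0001), so error is at position 1.
Correct: flip bit 1 of r = 000010010000111 to get c = 100010010000111.


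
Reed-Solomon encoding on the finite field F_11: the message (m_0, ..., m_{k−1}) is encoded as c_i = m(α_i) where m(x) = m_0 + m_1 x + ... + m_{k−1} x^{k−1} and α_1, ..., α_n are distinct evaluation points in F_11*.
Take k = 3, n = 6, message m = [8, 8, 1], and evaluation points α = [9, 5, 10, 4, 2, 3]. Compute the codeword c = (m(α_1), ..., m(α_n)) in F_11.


c = [7, 7, 1, 1, 6, 8]

Message polynomial: m(x) = 8 + 8·x + 1·x^2 (mod 11).
For each evaluation point α_i, compute m(α_i) mod 11:
  α_1 = 9: Horner steps 1 → 6 → 7, so m(9) = 7.
  α_2 = 5: Horner steps 1 → 2 → 7, so m(5) = 7.
  α_3 = 10: Horner steps 1 → 7 → 1, so m(10) = 1.
  α_4 = 4: Horner steps 1 → 1 → 1, so m(4) = 1.
  α_5 = 2: Horner steps 1 → 10 → 6, so m(2) = 6.
  α_6 = 3: Horner steps 1 → 0 → 8, so m(3) = 8.
Codeword c = [7, 7, 1, 1, 6, 8] ∈ F_11^6.


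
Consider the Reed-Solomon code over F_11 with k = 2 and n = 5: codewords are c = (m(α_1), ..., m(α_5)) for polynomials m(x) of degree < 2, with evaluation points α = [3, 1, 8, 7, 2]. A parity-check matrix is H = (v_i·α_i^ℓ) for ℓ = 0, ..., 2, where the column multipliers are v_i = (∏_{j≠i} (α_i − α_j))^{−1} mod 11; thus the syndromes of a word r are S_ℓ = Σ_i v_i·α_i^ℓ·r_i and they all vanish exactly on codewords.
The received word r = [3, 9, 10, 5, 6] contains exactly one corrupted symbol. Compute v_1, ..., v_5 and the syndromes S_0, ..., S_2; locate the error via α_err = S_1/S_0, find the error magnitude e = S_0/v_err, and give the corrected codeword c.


S = (3, 10, 4), error at position 4, error magnitude e = 3, c = [3, 9, 10, 2, 6].

Step 1: column multipliers v_i = (∏_{j≠i}(α_i − α_j))^{−1} mod 11.
  i = 1 (α = 3): (3−1)(3−8)(3−7)(3−2) = 2·(−5)·(−4)·1 = 40 ≡ 7, so v_1 = 7^{−1} = 8 (mod 11).
  i = 2 (α = 1): (1−3)(1−8)(1−7)(1−2) = (−2)·(−7)·(−6)·(−1) = 84 ≡ 7, so v_2 = 7^{−1} = 8 (mod 11).
  i = 3 (α = 8): (8−3)(8−1)(8−7)(8−2) = 5·7·1·6 = 210 ≡ 1, so v_3 = 1^{−1} = 1 (mod 11).
  i = 4 (α = 7): (7−3)(7−1)(7−8)(7−2) = 4·6·(−1)·5 = −120 ≡ 1, so v_4 = 1^{−1} = 1 (mod 11).
  i = 5 (α = 2): (2−3)(2−1)(2−8)(2−7) = (−1)·1·(−6)·(−5) = −30 ≡ 3, so v_5 = 3^{−1} = 4 (mod 11).
  v = [8, 8, 1, 1, 4].
Step 2: syndromes of r = [3, 9, 10, 5, 6] (all sums mod 11).
  S_0 = Σ v_i r_i = 8·3 + 8·9 + 1·10 + 1·5 + 4·6 = 135 ≡ 3.
  S_1 = Σ v_i α_i r_i = 8·3·3 + 8·1·9 + 1·8·10 + 1·7·5 + 4·2·6 = 307 ≡ 10.
  α_i^2 mod 11 = [9, 1, 9, 5, 4].
  S_2 = Σ v_i α_i^2 r_i = 8·9·3 + 8·1·9 + 1·9·10 + 1·5·5 + 4·4·6 = 499 ≡ 4.
  S = (3, 10, 4) ≠ 0, so r is not a codeword (an error is present).
Step 3: locate the error. For a single error e at position i, S_ℓ = v_i·e·α_i^ℓ, so α_err = S_1/S_0.
  S_0^{−1} = 3^{−1} = 4 (mod 11), so α_err = 10·4 = 40 ≡ 7 = α_4. Error position i = 4.
  Consistency check: S_2/S_1 = 4·10 = 40 ≡ 7 = α_err ✓ (single-error assumption holds).
Step 4: error magnitude e = S_0/v_4 = S_0·∏_{j≠4}(α_4 − α_j) = 3·1 = 3 ≡ 3 (mod 11).
Step 5: correct position 4: c_4 = r_4 − e = 5 − 3 ≡ 2 (mod 11). Hence c = [3, 9, 10, 2, 6].
  Check: interpolating c through the α_i gives m(x) = 1 + 8·x (degree < 2) with m(α_i) = c_i for every i, so c is indeed a codeword.


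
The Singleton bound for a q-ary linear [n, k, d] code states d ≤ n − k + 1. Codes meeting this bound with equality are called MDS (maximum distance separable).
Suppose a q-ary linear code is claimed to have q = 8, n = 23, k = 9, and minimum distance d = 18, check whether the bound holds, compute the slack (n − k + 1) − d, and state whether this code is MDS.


Singleton RHS = n − k + 1 = 15, slack = -3, bound violated (no such code; not MDS).

Singleton bound: d ≤ n − k + 1.
Here n = 23, k = 9, so n − k + 1 = 15.
Given d = 18, check d ≤ 15: NO.
Slack = (n − k + 1) − d = -3.
The slack is negative: d = 18 exceeds n − k + 1 = 15 by 3, so the Singleton bound is violated and no linear [23, 9, 18]_8 code can exist. In particular it is not MDS (MDS requires d = n − k + 1 exactly).
Description: the claimed parameters are [23, 9, 18]_8; such a code would be impossible (violates the Singleton bound).


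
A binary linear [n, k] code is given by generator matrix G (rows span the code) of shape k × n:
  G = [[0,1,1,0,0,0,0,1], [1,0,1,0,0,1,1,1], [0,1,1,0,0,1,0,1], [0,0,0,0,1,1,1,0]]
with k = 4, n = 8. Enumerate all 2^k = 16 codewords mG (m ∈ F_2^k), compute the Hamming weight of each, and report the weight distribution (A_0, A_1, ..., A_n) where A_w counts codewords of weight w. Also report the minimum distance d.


Weight distribution: A_0 = 1, A_1 = 1, A_2 = 1, A_3 = 4, A_4 = 5, A_5 = 3, A_6 = 1. Minimum distance d = 1.

Enumerate all 2^4 = 16 messages m ∈ F_2^4.
For each, compute codeword c = mG in F_2^8, then tally its weight.
  m = 0000 → c = 00000000, weight = 0.
  m = 1000 → c = 01100001, weight = 3.
  m = 0100 → c = 10100111, weight = 5.
  m = 1100 → c = 11000110, weight = 4.
  m = 0010 → c = 01100101, weight = 4.
  m = 1010 → c = 00000100, weight = 1.
  m = 0110 → c = 11000010, weight = 3.
  m = 1110 → c = 10100011, weight = 4.
  m = 0001 → c = 00001110, weight = 3.
  m = 1001 → c = 01101111, weight = 6.
  m = 0101 → c = 10101001, weight = 4.
  m = 1101 → c = 11001000, weight = 3.
  m = 0011 → c = 01101011, weight = 5.
  m = 1011 → c = 00001010, weight = 2.
  m = 0111 → c = 11001100, weight = 4.
  m = 1111 → c = 10101101, weight = 5.
Tally weights:
  weight 0: 1 codewords.
  weight 1: 1 codewords.
  weight 2: 1 codewords.
  weight 3: 4 codewords.
  weight 4: 5 codewords.
  weight 5: 3 codewords.
  weight 6: 1 codewords.
Minimum distance d = smallest w > 0 with A_w > 0 = 1.
Sanity: Σ A_w = 16 = 2^4 = 16 ✓.


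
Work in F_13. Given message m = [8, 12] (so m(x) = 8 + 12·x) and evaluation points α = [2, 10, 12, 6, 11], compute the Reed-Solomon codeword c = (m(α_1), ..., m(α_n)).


c = [6, 11, 9, 2, 10]

Message polynomial: m(x) = 8 + 12·x (mod 13).
For each evaluation point α_i, compute m(α_i) mod 13:
  α_1 = 2: Horner steps 12 → 6, so m(2) = 6.
  α_2 = 10: Horner steps 12 → 11, so m(10) = 11.
  α_3 = 12: Horner steps 12 → 9, so m(12) = 9.
  α_4 = 6: Horner steps 12 → 2, so m(6) = 2.
  α_5 = 11: Horner steps 12 → 10, so m(11) = 10.
Codeword c = [6, 11, 9, 2, 10] ∈ F_13^5.


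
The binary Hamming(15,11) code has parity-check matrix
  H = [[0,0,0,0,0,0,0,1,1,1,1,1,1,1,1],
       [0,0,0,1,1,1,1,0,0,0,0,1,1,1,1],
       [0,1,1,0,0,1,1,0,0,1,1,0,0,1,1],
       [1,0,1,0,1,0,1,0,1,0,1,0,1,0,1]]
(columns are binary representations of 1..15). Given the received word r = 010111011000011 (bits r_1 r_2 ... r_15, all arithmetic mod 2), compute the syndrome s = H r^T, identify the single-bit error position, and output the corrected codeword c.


s = (0, 1, 0, 1)^T, error position = 5, corrected codeword c = 010101011000011

Compute s = H r^T mod 2 one row at a time:
  s_1 = 1 + 1 + 0 + 0 + 0 + 0 + 1 + 1 = 4 ≡ 0 (mod 2).
  s_2 = 1 + 1 + 1 + 0 + 0 + 0 + 1 + 1 = 5 ≡ 1 (mod 2).
  s_3 = 1 + 0 + 1 + 0 + 0 + 0 + 1 + 1 = 4 ≡ 0 (mod 2).
  s_4 = 0 + 0 + 1 + 0 + 1 + 0 + 0 + 1 = 3 ≡ 1 (mod 2).
s = (0, 1, 0, 1)^T — this equals column 5 of H (binary 0101), so error is at position 5.
Correct: flip bit 5 of r = 010111011000011 to get c = 010101011000011.


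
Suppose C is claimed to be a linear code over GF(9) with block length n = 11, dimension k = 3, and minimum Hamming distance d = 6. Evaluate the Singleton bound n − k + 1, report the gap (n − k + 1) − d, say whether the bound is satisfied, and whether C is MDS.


Singleton RHS = n − k + 1 = 9, slack = 3, bound satisfied, not MDS.

Singleton bound: d ≤ n − k + 1.
Here n = 11, k = 3, so n − k + 1 = 9.
Given d = 6, check d ≤ 9: YES.
Slack = (n − k + 1) − d = 3.
The code is NOT MDS (slack = 3 > 0).
Description: the claimed parameters are [11, 3, 6]_9; such a code would be non-MDS.


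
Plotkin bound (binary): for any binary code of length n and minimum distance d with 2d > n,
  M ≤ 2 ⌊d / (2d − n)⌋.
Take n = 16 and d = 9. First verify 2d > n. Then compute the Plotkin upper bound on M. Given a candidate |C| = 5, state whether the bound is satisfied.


Plotkin bound M ≤ 8; given |C| = 5 ≤ bound (satisfied).

Check applicability: 2d = 18, n = 16.
2d − n = 2 > 0, so Plotkin applies.
Compute d/(2d−n) = 9/2 ≈ 4.5000.
⌊d/(2d−n)⌋ = 4.
Plotkin bound: M ≤ 2·4 = 8.
Given |C| = 5, check: satisfied.
This |C| is below the Plotkin bound.


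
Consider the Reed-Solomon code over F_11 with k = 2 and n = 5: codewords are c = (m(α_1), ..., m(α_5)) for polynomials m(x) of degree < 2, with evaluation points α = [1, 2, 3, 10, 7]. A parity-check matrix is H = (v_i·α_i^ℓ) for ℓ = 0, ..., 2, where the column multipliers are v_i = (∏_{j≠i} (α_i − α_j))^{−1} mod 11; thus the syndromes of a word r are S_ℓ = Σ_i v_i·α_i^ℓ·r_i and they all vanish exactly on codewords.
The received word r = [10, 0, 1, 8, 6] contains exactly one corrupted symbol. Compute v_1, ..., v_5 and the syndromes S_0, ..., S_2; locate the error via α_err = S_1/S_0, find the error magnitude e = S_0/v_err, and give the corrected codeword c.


S = (4, 6, 9), error at position 5, error magnitude e = 1, c = [10, 0, 1, 8, 5].

Step 1: column multipliers v_i = (∏_{j≠i}(α_i − α_j))^{−1} mod 11.
  i = 1 (α = 1): (1−2)(1−3)(1−10)(1−7) = (−1)·(−2)·(−9)·(−6) = 108 ≡ 9, so v_1 = 9^{−1} = 5 (mod 11).
  i = 2 (α = 2): (2−1)(2−3)(2−10)(2−7) = 1·(−1)·(−8)·(−5) = −40 ≡ 4, so v_2 = 4^{−1} = 3 (mod 11).
  i = 3 (α = 3): (3−1)(3−2)(3−10)(3−7) = 2·1·(−7)·(−4) = 56 ≡ 1, so v_3 = 1^{−1} = 1 (mod 11).
  i = 4 (α = 10): (10−1)(10−2)(10−3)(10−7) = 9·8·7·3 = 1512 ≡ 5, so v_4 = 5^{−1} = 9 (mod 11).
  i = 5 (α = 7): (7−1)(7−2)(7−3)(7−10) = 6·5·4·(−3) = −360 ≡ 3, so v_5 = 3^{−1} = 4 (mod 11).
  v = [5, 3, 1, 9, 4].
Step 2: syndromes of r = [10, 0, 1, 8, 6] (all sums mod 11).
  S_0 = Σ v_i r_i = 5·10 + 3·0 + 1·1 + 9·8 + 4·6 = 147 ≡ 4.
  S_1 = Σ v_i α_i r_i = 5·1·10 + 3·2·0 + 1·3·1 + 9·10·8 + 4·7·6 = 941 ≡ 6.
  α_i^2 mod 11 = [1, 4, 9, 1, 5].
  S_2 = Σ v_i α_i^2 r_i = 5·1·10 + 3·4·0 + 1·9·1 + 9·1·8 + 4·5·6 = 251 ≡ 9.
  S = (4, 6, 9) ≠ 0, so r is not a codeword (an error is present).
Step 3: locate the error. For a single error e at position i, S_ℓ = v_i·e·α_i^ℓ, so α_err = S_1/S_0.
  S_0^{−1} = 4^{−1} = 3 (mod 11), so α_err = 6·3 = 18 ≡ 7 = α_5. Error position i = 5.
  Consistency check: S_2/S_1 = 9·2 = 18 ≡ 7 = α_err ✓ (single-error assumption holds).
Step 4: error magnitude e = S_0/v_5 = S_0·∏_{j≠5}(α_5 − α_j) = 4·3 = 12 ≡ 1 (mod 11).
Step 5: correct position 5: c_5 = r_5 − e = 6 − 1 ≡ 5 (mod 11). Hence c = [10, 0, 1, 8, 5].
  Check: interpolating c through the α_i gives m(x) = 9 + 1·x (degree < 2) with m(α_i) = c_i for every i, so c is indeed a codeword.


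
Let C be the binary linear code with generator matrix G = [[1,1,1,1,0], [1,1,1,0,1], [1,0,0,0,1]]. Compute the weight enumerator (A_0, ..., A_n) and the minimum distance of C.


Weight distribution: A_0 = 1, A_2 = 4, A_4 = 3. Minimum distance d = 2.

Enumerate all 2^3 = 8 messages m ∈ F_2^3.
For each, compute codeword c = mG in F_2^5, then tally its weight.
  m = 000 → c = 00000, weight = 0.
  m = 100 → c = 11110, weight = 4.
  m = 010 → c = 11101, weight = 4.
  m = 110 → c = 00011, weight = 2.
  m = 001 → c = 10001, weight = 2.
  m = 101 → c = 01111, weight = 4.
  m = 011 → c = 01100, weight = 2.
  m = 111 → c = 10010, weight = 2.
Tally weights:
  weight 0: 1 codewords.
  weight 2: 4 codewords.
  weight 4: 3 codewords.
Minimum distance d = smallest w > 0 with A_w > 0 = 2.
Sanity: Σ A_w = 8 = 2^3 = 8 ✓.


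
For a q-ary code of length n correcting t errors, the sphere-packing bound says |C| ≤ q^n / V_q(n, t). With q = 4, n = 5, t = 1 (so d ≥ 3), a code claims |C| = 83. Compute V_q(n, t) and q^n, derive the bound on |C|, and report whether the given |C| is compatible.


V_q(n, t) = 16, q^n = 1024, Hamming bound = 64, |C| = 83 > bound (violated).

Step 1: Compute V_q(n, t) = Σ_{j=0}^1 C(n, j) (q−1)^j.
  j = 0: C(5,0)·(3)^0 = 1·1 = 1.
  j = 1: C(5,1)·(3)^1 = 5·3 = 15.
  V_q(n, t) = 1 + 15 = 16.
Step 2: q^n = 4^5 = 1024.
Step 3: Hamming bound ⌊q^n / V_q(n,t)⌋ = ⌊1024/16⌋ = 64.
Step 4: Compare |C| = 83 to 64: violated.
The claimed |C| lies above the Hamming bound, so no 4-ary code of length 5 with d ≥ 3 can have 83 codewords.


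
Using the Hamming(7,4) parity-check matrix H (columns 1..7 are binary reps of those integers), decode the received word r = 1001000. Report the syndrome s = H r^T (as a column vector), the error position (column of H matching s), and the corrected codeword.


s = (1, 0, 1)^T, error position = 5, corrected codeword c = 1001100

Compute s = H r^T mod 2 one row at a time:
  s_1 = 1 + 0 + 0 + 0 = 1 ≡ 1 (mod 2).
  s_2 = 0 + 0 + 0 + 0 = 0 ≡ 0 (mod 2).
  s_3 = 1 + 0 + 0 + 0 = 1 ≡ 1 (mod 2).
s = (1, 0, 1)^T — this equals column 5 of H (binary 101), so error is at position 5.
Correct: flip bit 5 of r = 1001000 to get c = 1001100.


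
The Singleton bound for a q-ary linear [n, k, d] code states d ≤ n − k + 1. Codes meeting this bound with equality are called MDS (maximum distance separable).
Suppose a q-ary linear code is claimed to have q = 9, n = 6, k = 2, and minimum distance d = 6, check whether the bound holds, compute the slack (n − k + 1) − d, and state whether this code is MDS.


Singleton RHS = n − k + 1 = 5, slack = -1, bound violated (no such code; not MDS).

Singleton bound: d ≤ n − k + 1.
Here n = 6, k = 2, so n − k + 1 = 5.
Given d = 6, check d ≤ 5: NO.
Slack = (n − k + 1) − d = -1.
The slack is negative: d = 6 exceeds n − k + 1 = 5 by 1, so the Singleton bound is violated and no linear [6, 2, 6]_9 code can exist. In particular it is not MDS (MDS requires d = n − k + 1 exactly).
Description: the claimed parameters are [6, 2, 6]_9; such a code would be impossible (violates the Singleton bound).


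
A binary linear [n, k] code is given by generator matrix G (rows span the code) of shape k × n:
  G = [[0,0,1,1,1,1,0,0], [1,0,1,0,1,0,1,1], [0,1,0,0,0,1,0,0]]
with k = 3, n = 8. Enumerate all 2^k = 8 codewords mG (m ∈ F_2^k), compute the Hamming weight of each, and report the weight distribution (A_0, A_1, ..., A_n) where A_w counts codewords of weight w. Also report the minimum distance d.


Weight distribution: A_0 = 1, A_2 = 1, A_4 = 2, A_5 = 3, A_7 = 1. Minimum distance d = 2.

Enumerate all 2^3 = 8 messages m ∈ F_2^3.
For each, compute codeword c = mG in F_2^8, then tally its weight.
  m = 000 → c = 00000000, weight = 0.
  m = 100 → c = 00111100, weight = 4.
  m = 010 → c = 10101011, weight = 5.
  m = 110 → c = 10010111, weight = 5.
  m = 001 → c = 01000100, weight = 2.
  m = 101 → c = 01111000, weight = 4.
  m = 011 → c = 11101111, weight = 7.
  m = 111 → c = 11010011, weight = 5.
Tally weights:
  weight 0: 1 codewords.
  weight 2: 1 codewords.
  weight 4: 2 codewords.
  weight 5: 3 codewords.
  weight 7: 1 codewords.
Minimum distance d = smallest w > 0 with A_w > 0 = 2.
Sanity: Σ A_w = 8 = 2^3 = 8 ✓.


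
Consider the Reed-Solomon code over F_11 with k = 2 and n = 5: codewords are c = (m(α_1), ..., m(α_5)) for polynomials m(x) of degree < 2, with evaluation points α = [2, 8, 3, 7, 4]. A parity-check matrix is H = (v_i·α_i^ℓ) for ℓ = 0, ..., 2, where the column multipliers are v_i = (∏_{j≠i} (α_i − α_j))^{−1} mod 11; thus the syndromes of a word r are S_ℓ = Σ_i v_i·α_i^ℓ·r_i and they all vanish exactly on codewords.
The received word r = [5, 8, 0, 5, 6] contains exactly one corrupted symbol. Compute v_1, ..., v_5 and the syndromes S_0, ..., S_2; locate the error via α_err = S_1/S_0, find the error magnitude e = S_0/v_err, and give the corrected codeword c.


S = (6, 9, 8), error at position 4, error magnitude e = 3, c = [5, 8, 0, 2, 6].

Step 1: column multipliers v_i = (∏_{j≠i}(α_i − α_j))^{−1} mod 11.
  i = 1 (α = 2): (2−8)(2−3)(2−7)(2−4) = (−6)·(−1)·(−5)·(−2) = 60 ≡ 5, so v_1 = 5^{−1} = 9 (mod 11).
  i = 2 (α = 8): (8−2)(8−3)(8−7)(8−4) = 6·5·1·4 = 120 ≡ 10, so v_2 = 10^{−1} = 10 (mod 11).
  i = 3 (α = 3): (3−2)(3−8)(3−7)(3−4) = 1·(−5)·(−4)·(−1) = −20 ≡ 2, so v_3 = 2^{−1} = 6 (mod 11).
  i = 4 (α = 7): (7−2)(7−8)(7−3)(7−4) = 5·(−1)·4·3 = −60 ≡ 6, so v_4 = 6^{−1} = 2 (mod 11).
  i = 5 (α = 4): (4−2)(4−8)(4−3)(4−7) = 2·(−4)·1·(−3) = 24 ≡ 2, so v_5 = 2^{−1} = 6 (mod 11).
  v = [9, 10, 6, 2, 6].
Step 2: syndromes of r = [5, 8, 0, 5, 6] (all sums mod 11).
  S_0 = Σ v_i r_i = 9·5 + 10·8 + 6·0 + 2·5 + 6·6 = 171 ≡ 6.
  S_1 = Σ v_i α_i r_i = 9·2·5 + 10·8·8 + 6·3·0 + 2·7·5 + 6·4·6 = 944 ≡ 9.
  α_i^2 mod 11 = [4, 9, 9, 5, 5].
  S_2 = Σ v_i α_i^2 r_i = 9·4·5 + 10·9·8 + 6·9·0 + 2·5·5 + 6·5·6 = 1130 ≡ 8.
  S = (6, 9, 8) ≠ 0, so r is not a codeword (an error is present).
Step 3: locate the error. For a single error e at position i, S_ℓ = v_i·e·α_i^ℓ, so α_err = S_1/S_0.
  S_0^{−1} = 6^{−1} = 2 (mod 11), so α_err = 9·2 = 18 ≡ 7 = α_4. Error position i = 4.
  Consistency check: S_2/S_1 = 8·5 = 40 ≡ 7 = α_err ✓ (single-error assumption holds).
Step 4: error magnitude e = S_0/v_4 = S_0·∏_{j≠4}(α_4 − α_j) = 6·6 = 36 ≡ 3 (mod 11).
Step 5: correct position 4: c_4 = r_4 − e = 5 − 3 ≡ 2 (mod 11). Hence c = [5, 8, 0, 2, 6].
  Check: interpolating c through the α_i gives m(x) = 4 + 6·x (degree < 2) with m(α_i) = c_i for every i, so c is indeed a codeword.


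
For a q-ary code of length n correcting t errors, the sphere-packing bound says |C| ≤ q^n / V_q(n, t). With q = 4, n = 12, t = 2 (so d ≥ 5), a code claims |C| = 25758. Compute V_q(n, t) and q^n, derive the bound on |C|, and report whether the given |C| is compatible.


V_q(n, t) = 631, q^n = 16777216, Hamming bound = 26588, |C| = 25758 ≤ bound (satisfied).

Step 1: Compute V_q(n, t) = Σ_{j=0}^2 C(n, j) (q−1)^j.
  j = 0: C(12,0)·(3)^0 = 1·1 = 1.
  j = 1: C(12,1)·(3)^1 = 12·3 = 36.
  j = 2: C(12,2)·(3)^2 = 66·9 = 594.
  V_q(n, t) = 1 + 36 + 594 = 631.
Step 2: q^n = 4^12 = 16777216.
Step 3: Hamming bound ⌊q^n / V_q(n,t)⌋ = ⌊16777216/631⌋ = 26588.
Step 4: Compare |C| = 25758 to 26588: satisfied.
The claimed |C| lies below the Hamming bound.


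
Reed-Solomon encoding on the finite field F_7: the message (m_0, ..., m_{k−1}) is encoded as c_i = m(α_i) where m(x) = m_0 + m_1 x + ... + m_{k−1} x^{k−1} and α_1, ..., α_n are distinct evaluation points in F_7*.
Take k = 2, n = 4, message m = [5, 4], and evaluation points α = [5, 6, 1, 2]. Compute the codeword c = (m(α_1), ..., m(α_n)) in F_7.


c = [4, 1, 2, 6]

Message polynomial: m(x) = 5 + 4·x (mod 7).
For each evaluation point α_i, compute m(α_i) mod 7:
  α_1 = 5: Horner steps 4 → 4, so m(5) = 4.
  α_2 = 6: Horner steps 4 → 1, so m(6) = 1.
  α_3 = 1: Horner steps 4 → 2, so m(1) = 2.
  α_4 = 2: Horner steps 4 → 6, so m(2) = 6.
Codeword c = [4, 1, 2, 6] ∈ F_7^4.


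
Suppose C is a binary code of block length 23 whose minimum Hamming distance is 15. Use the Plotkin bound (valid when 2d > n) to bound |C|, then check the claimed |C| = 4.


Plotkin bound M ≤ 4; given |C| = 4 ≤ bound (satisfied).

Check applicability: 2d = 30, n = 23.
2d − n = 7 > 0, so Plotkin applies.
Compute d/(2d−n) = 15/7 ≈ 2.1429.
⌊d/(2d−n)⌋ = 2.
Plotkin bound: M ≤ 2·2 = 4.
Given |C| = 4, check: satisfied.
This |C| is at the Plotkin bound.


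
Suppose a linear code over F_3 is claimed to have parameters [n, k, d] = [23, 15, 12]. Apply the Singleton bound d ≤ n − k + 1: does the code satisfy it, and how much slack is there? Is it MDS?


Singleton RHS = n − k + 1 = 9, slack = -3, bound violated (no such code; not MDS).

Singleton bound: d ≤ n − k + 1.
Here n = 23, k = 15, so n − k + 1 = 9.
Given d = 12, check d ≤ 9: NO.
Slack = (n − k + 1) − d = -3.
The slack is negative: d = 12 exceeds n − k + 1 = 9 by 3, so the Singleton bound is violated and no linear [23, 15, 12]_3 code can exist. In particular it is not MDS (MDS requires d = n − k + 1 exactly).
Description: the claimed parameters are [23, 15, 12]_3; such a code would be impossible (violates the Singleton bound).


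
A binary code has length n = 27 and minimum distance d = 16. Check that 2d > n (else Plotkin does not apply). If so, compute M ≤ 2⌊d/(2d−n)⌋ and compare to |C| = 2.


Plotkin bound M ≤ 6; given |C| = 2 ≤ bound (satisfied).

Check applicability: 2d = 32, n = 27.
2d − n = 5 > 0, so Plotkin applies.
Compute d/(2d−n) = 16/5 ≈ 3.2000.
⌊d/(2d−n)⌋ = 3.
Plotkin bound: M ≤ 2·3 = 6.
Given |C| = 2, check: satisfied.
This |C| is below the Plotkin bound.


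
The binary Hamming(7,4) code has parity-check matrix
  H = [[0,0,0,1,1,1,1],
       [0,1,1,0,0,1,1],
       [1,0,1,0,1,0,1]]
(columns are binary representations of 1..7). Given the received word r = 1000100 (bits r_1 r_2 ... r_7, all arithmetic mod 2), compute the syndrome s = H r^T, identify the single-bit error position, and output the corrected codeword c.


s = (1, 0, 0)^T, error position = 4, corrected codeword c = 1001100

Compute s = H r^T mod 2 one row at a time:
  s_1 = 0 + 1 + 0 + 0 = 1 ≡ 1 (mod 2).
  s_2 = 0 + 0 + 0 + 0 = 0 ≡ 0 (mod 2).
  s_3 = 1 + 0 + 1 + 0 = 2 ≡ 0 (mod 2).
s = (1, 0, 0)^T — this equals column 4 of H (binary 100), so error is at position 4.
Correct: flip bit 4 of r = 1000100 to get c = 1001100.


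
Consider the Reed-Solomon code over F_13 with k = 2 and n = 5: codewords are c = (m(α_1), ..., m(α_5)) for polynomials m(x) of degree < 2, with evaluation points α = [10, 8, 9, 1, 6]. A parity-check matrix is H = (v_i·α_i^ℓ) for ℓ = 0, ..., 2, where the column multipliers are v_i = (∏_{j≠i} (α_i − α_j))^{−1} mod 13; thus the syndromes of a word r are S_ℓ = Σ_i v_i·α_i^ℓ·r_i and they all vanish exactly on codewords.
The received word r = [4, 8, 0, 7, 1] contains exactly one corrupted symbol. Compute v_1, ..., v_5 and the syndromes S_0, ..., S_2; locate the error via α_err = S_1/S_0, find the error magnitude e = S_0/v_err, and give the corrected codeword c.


S = (6, 9, 7), error at position 2, error magnitude e = 12, c = [4, 9, 0, 7, 1].

Step 1: column multipliers v_i = (∏_{j≠i}(α_i − α_j))^{−1} mod 13.
  i = 1 (α = 10): (10−8)(10−9)(10−1)(10−6) = 2·1·9·4 = 72 ≡ 7, so v_1 = 7^{−1} = 2 (mod 13).
  i = 2 (α = 8): (8−10)(8−9)(8−1)(8−6) = (−2)·(−1)·7·2 = 28 ≡ 2, so v_2 = 2^{−1} = 7 (mod 13).
  i = 3 (α = 9): (9−10)(9−8)(9−1)(9−6) = (−1)·1·8·3 = −24 ≡ 2, so v_3 = 2^{−1} = 7 (mod 13).
  i = 4 (α = 1): (1−10)(1−8)(1−9)(1−6) = (−9)·(−7)·(−8)·(−5) = 2520 ≡ 11, so v_4 = 11^{−1} = 6 (mod 13).
  i = 5 (α = 6): (6−10)(6−8)(6−9)(6−1) = (−4)·(−2)·(−3)·5 = −120 ≡ 10, so v_5 = 10^{−1} = 4 (mod 13).
  v = [2, 7, 7, 6, 4].
Step 2: syndromes of r = [4, 8, 0, 7, 1] (all sums mod 13).
  S_0 = Σ v_i r_i = 2·4 + 7·8 + 7·0 + 6·7 + 4·1 = 110 ≡ 6.
  S_1 = Σ v_i α_i r_i = 2·10·4 + 7·8·8 + 7·9·0 + 6·1·7 + 4·6·1 = 594 ≡ 9.
  α_i^2 mod 13 = [9, 12, 3, 1, 10].
  S_2 = Σ v_i α_i^2 r_i = 2·9·4 + 7·12·8 + 7·3·0 + 6·1·7 + 4·10·1 = 826 ≡ 7.
  S = (6, 9, 7) ≠ 0, so r is not a codeword (an error is present).
Step 3: locate the error. For a single error e at position i, S_ℓ = v_i·e·α_i^ℓ, so α_err = S_1/S_0.
  S_0^{−1} = 6^{−1} = 11 (mod 13), so α_err = 9·11 = 99 ≡ 8 = α_2. Error position i = 2.
  Consistency check: S_2/S_1 = 7·3 = 21 ≡ 8 = α_err ✓ (single-error assumption holds).
Step 4: error magnitude e = S_0/v_2 = S_0·∏_{j≠2}(α_2 − α_j) = 6·2 = 12 ≡ 12 (mod 13).
Step 5: correct position 2: c_2 = r_2 − e = 8 − 12 ≡ 9 (mod 13). Hence c = [4, 9, 0, 7, 1].
  Check: interpolating c through the α_i gives m(x) = 3 + 4·x (degree < 2) with m(α_i) = c_i for every i, so c is indeed a codeword.


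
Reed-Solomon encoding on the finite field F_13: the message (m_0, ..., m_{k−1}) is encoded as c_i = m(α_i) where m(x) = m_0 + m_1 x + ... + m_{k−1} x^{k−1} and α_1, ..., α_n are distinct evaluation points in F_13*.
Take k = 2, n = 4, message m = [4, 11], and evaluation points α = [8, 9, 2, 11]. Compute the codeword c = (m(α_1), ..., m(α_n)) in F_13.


c = [1, 12, 0, 8]

Message polynomial: m(x) = 4 + 11·x (mod 13).
For each evaluation point α_i, compute m(α_i) mod 13:
  α_1 = 8: Horner steps 11 → 1, so m(8) = 1.
  α_2 = 9: Horner steps 11 → 12, so m(9) = 12.
  α_3 = 2: Horner steps 11 → 0, so m(2) = 0.
  α_4 = 11: Horner steps 11 → 8, so m(11) = 8.
Codeword c = [1, 12, 0, 8] ∈ F_13^4.


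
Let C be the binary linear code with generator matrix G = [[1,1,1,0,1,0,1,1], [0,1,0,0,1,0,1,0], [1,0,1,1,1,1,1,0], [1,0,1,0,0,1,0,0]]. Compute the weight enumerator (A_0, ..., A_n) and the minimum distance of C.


Weight distribution: A_0 = 1, A_2 = 2, A_3 = 4, A_4 = 1, A_5 = 4, A_6 = 4. Minimum distance d = 2.

Enumerate all 2^4 = 16 messages m ∈ F_2^4.
For each, compute codeword c = mG in F_2^8, then tally its weight.
  m = 0000 → c = 00000000, weight = 0.
  m = 1000 → c = 11101011, weight = 6.
  m = 0100 → c = 01001010, weight = 3.
  m = 1100 → c = 10100001, weight = 3.
  m = 0010 → c = 10111110, weight = 6.
  m = 1010 → c = 01010101, weight = 4.
  m = 0110 → c = 11110100, weight = 5.
  m = 1110 → c = 00011111, weight = 5.
  m = 0001 → c = 10100100, weight = 3.
  m = 1001 → c = 01001111, weight = 5.
  m = 0101 → c = 11101110, weight = 6.
  m = 1101 → c = 00000101, weight = 2.
  m = 0011 → c = 00011010, weight = 3.
  m = 1011 → c = 11110001, weight = 5.
  m = 0111 → c = 01010000, weight = 2.
  m = 1111 → c = 10111011, weight = 6.
Tally weights:
  weight 0: 1 codewords.
  weight 2: 2 codewords.
  weight 3: 4 codewords.
  weight 4: 1 codewords.
  weight 5: 4 codewords.
  weight 6: 4 codewords.
Minimum distance d = smallest w > 0 with A_w > 0 = 2.
Sanity: Σ A_w = 16 = 2^4 = 16 ✓.


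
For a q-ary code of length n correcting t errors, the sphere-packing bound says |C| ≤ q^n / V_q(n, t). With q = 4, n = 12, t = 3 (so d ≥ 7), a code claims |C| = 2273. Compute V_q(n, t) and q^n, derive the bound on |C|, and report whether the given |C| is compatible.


V_q(n, t) = 6571, q^n = 16777216, Hamming bound = 2553, |C| = 2273 ≤ bound (satisfied).

Step 1: Compute V_q(n, t) = Σ_{j=0}^3 C(n, j) (q−1)^j.
  j = 0: C(12,0)·(3)^0 = 1·1 = 1.
  j = 1: C(12,1)·(3)^1 = 12·3 = 36.
  j = 2: C(12,2)·(3)^2 = 66·9 = 594.
  j = 3: C(12,3)·(3)^3 = 220·27 = 5940.
  V_q(n, t) = 1 + 36 + 594 + 5940 = 6571.
Step 2: q^n = 4^12 = 16777216.
Step 3: Hamming bound ⌊q^n / V_q(n,t)⌋ = ⌊16777216/6571⌋ = 2553.
Step 4: Compare |C| = 2273 to 2553: satisfied.
The claimed |C| lies below the Hamming bound.


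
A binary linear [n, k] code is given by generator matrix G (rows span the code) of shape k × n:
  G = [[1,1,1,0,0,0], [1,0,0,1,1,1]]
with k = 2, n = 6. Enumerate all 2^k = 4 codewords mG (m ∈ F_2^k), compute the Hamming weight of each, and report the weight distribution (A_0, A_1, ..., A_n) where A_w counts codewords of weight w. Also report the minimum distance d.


Weight distribution: A_0 = 1, A_3 = 1, A_4 = 1, A_5 = 1. Minimum distance d = 3.

Enumerate all 2^2 = 4 messages m ∈ F_2^2.
For each, compute codeword c = mG in F_2^6, then tally its weight.
  m = 00 → c = 000000, weight = 0.
  m = 10 → c = 111000, weight = 3.
  m = 01 → c = 100111, weight = 4.
  m = 11 → c = 011111, weight = 5.
Tally weights:
  weight 0: 1 codewords.
  weight 3: 1 codewords.
  weight 4: 1 codewords.
  weight 5: 1 codewords.
Minimum distance d = smallest w > 0 with A_w > 0 = 3.
Sanity: Σ A_w = 4 = 2^2 = 4 ✓.


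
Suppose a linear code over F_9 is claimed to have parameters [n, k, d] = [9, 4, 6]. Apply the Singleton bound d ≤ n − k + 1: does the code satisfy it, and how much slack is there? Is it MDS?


Singleton RHS = n − k + 1 = 6, slack = 0, bound satisfied, MDS.

Singleton bound: d ≤ n − k + 1.
Here n = 9, k = 4, so n − k + 1 = 6.
Given d = 6, check d ≤ 6: YES.
Slack = (n − k + 1) − d = 0.
The code is MDS (slack = 0).
Description: the claimed parameters are [9, 4, 6]_9; such a code would be MDS (meets Singleton bound).


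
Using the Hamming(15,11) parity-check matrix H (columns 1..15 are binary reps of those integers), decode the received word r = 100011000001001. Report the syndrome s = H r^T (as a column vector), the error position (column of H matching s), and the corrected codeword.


s = (0, 0, 0, 1)^T, error position = 1, corrected codeword c = 000011000001001

Compute s = H r^T mod 2 one row at a time:
  s_1 = 0 + 0 + 0 + 0 + 1 + 0 + 0 + 1 = 2 ≡ 0 (mod 2).
  s_2 = 0 + 1 + 1 + 0 + 1 + 0 + 0 + 1 = 4 ≡ 0 (mod 2).
  s_3 = 0 + 0 + 1 + 0 + 0 + 0 + 0 + 1 = 2 ≡ 0 (mod 2).
  s_4 = 1 + 0 + 1 + 0 + 0 + 0 + 0 + 1 = 3 ≡ 1 (mod 2).
s = (0, 0, 0, 1)^T — this equals column 1 of H (binary 0001), so error is at position 1.
Correct: flip bit 1 of r = 100011000001001 to get c = 000011000001001.


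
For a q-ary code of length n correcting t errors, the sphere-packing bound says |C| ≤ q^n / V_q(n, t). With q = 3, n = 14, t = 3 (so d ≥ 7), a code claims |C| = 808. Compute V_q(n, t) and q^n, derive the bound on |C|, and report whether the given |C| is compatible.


V_q(n, t) = 3305, q^n = 4782969, Hamming bound = 1447, |C| = 808 ≤ bound (satisfied).

Step 1: Compute V_q(n, t) = Σ_{j=0}^3 C(n, j) (q−1)^j.
  j = 0: C(14,0)·(2)^0 = 1·1 = 1.
  j = 1: C(14,1)·(2)^1 = 14·2 = 28.
  j = 2: C(14,2)·(2)^2 = 91·4 = 364.
  j = 3: C(14,3)·(2)^3 = 364·8 = 2912.
  V_q(n, t) = 1 + 28 + 364 + 2912 = 3305.
Step 2: q^n = 3^14 = 4782969.
Step 3: Hamming bound ⌊q^n / V_q(n,t)⌋ = ⌊4782969/3305⌋ = 1447.
Step 4: Compare |C| = 808 to 1447: satisfied.
The claimed |C| lies below the Hamming bound.


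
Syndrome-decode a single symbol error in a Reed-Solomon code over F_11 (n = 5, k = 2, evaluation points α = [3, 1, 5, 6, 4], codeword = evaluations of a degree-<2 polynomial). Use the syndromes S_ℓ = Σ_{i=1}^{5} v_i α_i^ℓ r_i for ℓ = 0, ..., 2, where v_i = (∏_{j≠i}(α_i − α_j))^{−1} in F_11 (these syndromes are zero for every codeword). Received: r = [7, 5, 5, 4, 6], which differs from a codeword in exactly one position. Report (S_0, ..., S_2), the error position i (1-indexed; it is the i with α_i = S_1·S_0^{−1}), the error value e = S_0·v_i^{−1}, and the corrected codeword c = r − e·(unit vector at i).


S = (4, 4, 4), error at position 2, error magnitude e = 7, c = [7, 9, 5, 4, 6].

Step 1: column multipliers v_i = (∏_{j≠i}(α_i − α_j))^{−1} mod 11.
  i = 1 (α = 3): (3−1)(3−5)(3−6)(3−4) = 2·(−2)·(−3)·(−1) = −12 ≡ 10, so v_1 = 10^{−1} = 10 (mod 11).
  i = 2 (α = 1): (1−3)(1−5)(1−6)(1−4) = (−2)·(−4)·(−5)·(−3) = 120 ≡ 10, so v_2 = 10^{−1} = 10 (mod 11).
  i = 3 (α = 5): (5−3)(5−1)(5−6)(5−4) = 2·4·(−1)·1 = −8 ≡ 3, so v_3 = 3^{−1} = 4 (mod 11).
  i = 4 (α = 6): (6−3)(6−1)(6−5)(6−4) = 3·5·1·2 = 30 ≡ 8, so v_4 = 8^{−1} = 7 (mod 11).
  i = 5 (α = 4): (4−3)(4−1)(4−5)(4−6) = 1·3·(−1)·(−2) = 6 ≡ 6, so v_5 = 6^{−1} = 2 (mod 11).
  v = [10, 10, 4, 7, 2].
Step 2: syndromes of r = [7, 5, 5, 4, 6] (all sums mod 11).
  S_0 = Σ v_i r_i = 10·7 + 10·5 + 4·5 + 7·4 + 2·6 = 180 ≡ 4.
  S_1 = Σ v_i α_i r_i = 10·3·7 + 10·1·5 + 4·5·5 + 7·6·4 + 2·4·6 = 576 ≡ 4.
  α_i^2 mod 11 = [9, 1, 3, 3, 5].
  S_2 = Σ v_i α_i^2 r_i = 10·9·7 + 10·1·5 + 4·3·5 + 7·3·4 + 2·5·6 = 884 ≡ 4.
  S = (4, 4, 4) ≠ 0, so r is not a codeword (an error is present).
Step 3: locate the error. For a single error e at position i, S_ℓ = v_i·e·α_i^ℓ, so α_err = S_1/S_0.
  S_0^{−1} = 4^{−1} = 3 (mod 11), so α_err = 4·3 = 12 ≡ 1 = α_2. Error position i = 2.
  Consistency check: S_2/S_1 = 4·3 = 12 ≡ 1 = α_err ✓ (single-error assumption holds).
Step 4: error magnitude e = S_0/v_2 = S_0·∏_{j≠2}(α_2 − α_j) = 4·10 = 40 ≡ 7 (mod 11).
Step 5: correct position 2: c_2 = r_2 − e = 5 − 7 ≡ 9 (mod 11). Hence c = [7, 9, 5, 4, 6].
  Check: interpolating c through the α_i gives m(x) = 10 + 10·x (degree < 2) with m(α_i) = c_i for every i, so c is indeed a codeword.


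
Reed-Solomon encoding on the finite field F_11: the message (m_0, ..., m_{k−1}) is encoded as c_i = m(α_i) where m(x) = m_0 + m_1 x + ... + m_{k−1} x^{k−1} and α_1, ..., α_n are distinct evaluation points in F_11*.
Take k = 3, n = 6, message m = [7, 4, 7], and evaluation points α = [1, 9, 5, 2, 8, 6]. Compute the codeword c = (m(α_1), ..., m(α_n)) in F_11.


c = [7, 5, 4, 10, 3, 8]

Message polynomial: m(x) = 7 + 4·x + 7·x^2 (mod 11).
For each evaluation point α_i, compute m(α_i) mod 11:
  α_1 = 1: Horner steps 7 → 0 → 7, so m(1) = 7.
  α_2 = 9: Horner steps 7 → 1 → 5, so m(9) = 5.
  α_3 = 5: Horner steps 7 → 6 → 4, so m(5) = 4.
  α_4 = 2: Horner steps 7 → 7 → 10, so m(2) = 10.
  α_5 = 8: Horner steps 7 → 5 → 3, so m(8) = 3.
  α_6 = 6: Horner steps 7 → 2 → 8, so m(6) = 8.
Codeword c = [7, 5, 4, 10, 3, 8] ∈ F_11^6.


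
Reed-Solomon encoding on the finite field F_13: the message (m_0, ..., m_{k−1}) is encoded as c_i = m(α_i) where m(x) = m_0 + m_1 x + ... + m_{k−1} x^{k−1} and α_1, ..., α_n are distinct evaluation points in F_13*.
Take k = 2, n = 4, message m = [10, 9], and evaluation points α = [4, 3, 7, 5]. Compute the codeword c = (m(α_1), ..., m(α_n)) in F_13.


c = [7, 11, 8, 3]

Message polynomial: m(x) = 10 + 9·x (mod 13).
For each evaluation point α_i, compute m(α_i) mod 13:
  α_1 = 4: Horner steps 9 → 7, so m(4) = 7.
  α_2 = 3: Horner steps 9 → 11, so m(3) = 11.
  α_3 = 7: Horner steps 9 → 8, so m(7) = 8.
  α_4 = 5: Horner steps 9 → 3, so m(5) = 3.
Codeword c = [7, 11, 8, 3] ∈ F_13^4.


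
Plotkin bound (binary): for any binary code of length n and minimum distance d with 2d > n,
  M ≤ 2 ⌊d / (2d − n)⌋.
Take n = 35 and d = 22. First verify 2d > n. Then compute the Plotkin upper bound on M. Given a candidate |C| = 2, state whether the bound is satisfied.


Plotkin bound M ≤ 4; given |C| = 2 ≤ bound (satisfied).

Check applicability: 2d = 44, n = 35.
2d − n = 9 > 0, so Plotkin applies.
Compute d/(2d−n) = 22/9 ≈ 2.4444.
⌊d/(2d−n)⌋ = 2.
Plotkin bound: M ≤ 2·2 = 4.
Given |C| = 2, check: satisfied.
This |C| is below the Plotkin bound.


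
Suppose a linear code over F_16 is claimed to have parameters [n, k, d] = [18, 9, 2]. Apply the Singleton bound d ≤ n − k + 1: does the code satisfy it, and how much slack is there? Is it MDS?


Singleton RHS = n − k + 1 = 10, slack = 8, bound satisfied, not MDS.

Singleton bound: d ≤ n − k + 1.
Here n = 18, k = 9, so n − k + 1 = 10.
Given d = 2, check d ≤ 10: YES.
Slack = (n − k + 1) − d = 8.
The code is NOT MDS (slack = 8 > 0).
Description: the claimed parameters are [18, 9, 2]_16; such a code would be non-MDS.


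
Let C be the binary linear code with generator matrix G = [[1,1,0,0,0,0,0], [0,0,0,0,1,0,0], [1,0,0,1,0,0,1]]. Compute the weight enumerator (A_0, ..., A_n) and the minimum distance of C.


Weight distribution: A_0 = 1, A_1 = 1, A_2 = 1, A_3 = 3, A_4 = 2. Minimum distance d = 1.

Enumerate all 2^3 = 8 messages m ∈ F_2^3.
For each, compute codeword c = mG in F_2^7, then tally its weight.
  m = 000 → c = 0000000, weight = 0.
  m = 100 → c = 1100000, weight = 2.
  m = 010 → c = 0000100, weight = 1.
  m = 110 → c = 1100100, weight = 3.
  m = 001 → c = 1001001, weight = 3.
  m = 101 → c = 0101001, weight = 3.
  m = 011 → c = 1001101, weight = 4.
  m = 111 → c = 0101101, weight = 4.
Tally weights:
  weight 0: 1 codewords.
  weight 1: 1 codewords.
  weight 2: 1 codewords.
  weight 3: 3 codewords.
  weight 4: 2 codewords.
Minimum distance d = smallest w > 0 with A_w > 0 = 1.
Sanity: Σ A_w = 8 = 2^3 = 8 ✓.


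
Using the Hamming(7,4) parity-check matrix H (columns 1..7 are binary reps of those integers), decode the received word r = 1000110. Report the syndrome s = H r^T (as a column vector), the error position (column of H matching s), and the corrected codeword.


s = (0, 1, 0)^T, error position = 2, corrected codeword c = 1100110

Compute s = H r^T mod 2 one row at a time:
  s_1 = 0 + 1 + 1 + 0 = 2 ≡ 0 (mod 2).
  s_2 = 0 + 0 + 1 + 0 = 1 ≡ 1 (mod 2).
  s_3 = 1 + 0 + 1 + 0 = 2 ≡ 0 (mod 2).
s = (0, 1, 0)^T — this equals column 2 of H (binary 010), so error is at position 2.
Correct: flip bit 2 of r = 1000110 to get c = 1100110.


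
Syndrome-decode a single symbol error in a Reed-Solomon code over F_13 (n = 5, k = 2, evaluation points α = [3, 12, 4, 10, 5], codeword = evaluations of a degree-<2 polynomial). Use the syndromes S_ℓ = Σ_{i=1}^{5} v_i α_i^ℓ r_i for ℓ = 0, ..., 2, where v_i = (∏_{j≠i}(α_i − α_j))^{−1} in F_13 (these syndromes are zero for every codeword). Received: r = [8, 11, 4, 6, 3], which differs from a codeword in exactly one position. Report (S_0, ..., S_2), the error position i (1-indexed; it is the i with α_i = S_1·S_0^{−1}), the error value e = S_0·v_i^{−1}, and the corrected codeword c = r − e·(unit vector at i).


S = (11, 3, 2), error at position 5, error magnitude e = 3, c = [8, 11, 4, 6, 0].

Step 1: column multipliers v_i = (∏_{j≠i}(α_i − α_j))^{−1} mod 13.
  i = 1 (α = 3): (3−12)(3−4)(3−10)(3−5) = (−9)·(−1)·(−7)·(−2) = 126 ≡ 9, so v_1 = 9^{−1} = 3 (mod 13).
  i = 2 (α = 12): (12−3)(12−4)(12−10)(12−5) = 9·8·2·7 = 1008 ≡ 7, so v_2 = 7^{−1} = 2 (mod 13).
  i = 3 (α = 4): (4−3)(4−12)(4−10)(4−5) = 1·(−8)·(−6)·(−1) = −48 ≡ 4, so v_3 = 4^{−1} = 10 (mod 13).
  i = 4 (α = 10): (10−3)(10−12)(10−4)(10−5) = 7·(−2)·6·5 = −420 ≡ 9, so v_4 = 9^{−1} = 3 (mod 13).
  i = 5 (α = 5): (5−3)(5−12)(5−4)(5−10) = 2·(−7)·1·(−5) = 70 ≡ 5, so v_5 = 5^{−1} = 8 (mod 13).
  v = [3, 2, 10, 3, 8].
Step 2: syndromes of r = [8, 11, 4, 6, 3] (all sums mod 13).
  S_0 = Σ v_i r_i = 3·8 + 2·11 + 10·4 + 3·6 + 8·3 = 128 ≡ 11.
  S_1 = Σ v_i α_i r_i = 3·3·8 + 2·12·11 + 10·4·4 + 3·10·6 + 8·5·3 = 796 ≡ 3.
  α_i^2 mod 13 = [9, 1, 3, 9, 12].
  S_2 = Σ v_i α_i^2 r_i = 3·9·8 + 2·1·11 + 10·3·4 + 3·9·6 + 8·12·3 = 808 ≡ 2.
  S = (11, 3, 2) ≠ 0, so r is not a codeword (an error is present).
Step 3: locate the error. For a single error e at position i, S_ℓ = v_i·e·α_i^ℓ, so α_err = S_1/S_0.
  S_0^{−1} = 11^{−1} = 6 (mod 13), so α_err = 3·6 = 18 ≡ 5 = α_5. Error position i = 5.
  Consistency check: S_2/S_1 = 2·9 = 18 ≡ 5 = α_err ✓ (single-error assumption holds).
Step 4: error magnitude e = S_0/v_5 = S_0·∏_{j≠5}(α_5 − α_j) = 11·5 = 55 ≡ 3 (mod 13).
Step 5: correct position 5: c_5 = r_5 − e = 3 − 3 ≡ 0 (mod 13). Hence c = [8, 11, 4, 6, 0].
  Check: interpolating c through the α_i gives m(x) = 7 + 9·x (degree < 2) with m(α_i) = c_i for every i, so c is indeed a codeword.
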